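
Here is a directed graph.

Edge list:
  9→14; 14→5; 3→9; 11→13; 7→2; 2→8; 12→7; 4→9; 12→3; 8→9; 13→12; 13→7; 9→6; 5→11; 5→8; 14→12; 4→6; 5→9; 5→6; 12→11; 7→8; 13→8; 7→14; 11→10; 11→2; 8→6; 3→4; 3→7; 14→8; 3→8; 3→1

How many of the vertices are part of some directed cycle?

A vertex is on a directed cycle iff it belongs to a strongly connected component of size ≥ 2 (or has a self-loop).
The vertices on cycles are {2, 3, 4, 5, 7, 8, 9, 11, 12, 13, 14} — 11 in total.

11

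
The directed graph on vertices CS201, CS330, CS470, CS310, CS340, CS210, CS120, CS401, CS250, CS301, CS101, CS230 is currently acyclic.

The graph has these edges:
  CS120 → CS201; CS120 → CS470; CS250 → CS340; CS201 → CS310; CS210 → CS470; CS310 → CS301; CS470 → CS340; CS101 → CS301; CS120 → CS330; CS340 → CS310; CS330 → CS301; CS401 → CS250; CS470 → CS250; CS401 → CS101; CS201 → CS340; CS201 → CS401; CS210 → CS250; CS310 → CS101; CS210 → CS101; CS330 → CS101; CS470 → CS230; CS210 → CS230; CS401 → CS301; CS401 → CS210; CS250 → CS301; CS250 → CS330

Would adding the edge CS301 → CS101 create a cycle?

Adding CS301→CS101 creates a cycle iff CS101 can already reach CS301.
Path from CS101: CS101 → CS301.
So CS101 → … → CS301 → CS101 is a cycle.

Yes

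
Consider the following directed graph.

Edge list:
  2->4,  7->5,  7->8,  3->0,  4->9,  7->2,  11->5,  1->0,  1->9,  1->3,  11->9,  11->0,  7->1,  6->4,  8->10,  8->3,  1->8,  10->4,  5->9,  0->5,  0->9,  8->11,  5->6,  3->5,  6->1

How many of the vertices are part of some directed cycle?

7

A vertex is on a directed cycle iff it belongs to a strongly connected component of size ≥ 2 (or has a self-loop).
The vertices on cycles are {0, 1, 3, 5, 6, 8, 11} — 7 in total.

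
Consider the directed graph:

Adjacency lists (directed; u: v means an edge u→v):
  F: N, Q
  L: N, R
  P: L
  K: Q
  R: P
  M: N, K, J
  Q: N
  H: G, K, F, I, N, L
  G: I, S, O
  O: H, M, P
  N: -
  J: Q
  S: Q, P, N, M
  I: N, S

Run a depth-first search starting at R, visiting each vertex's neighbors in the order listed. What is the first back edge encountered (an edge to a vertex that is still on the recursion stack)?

L->R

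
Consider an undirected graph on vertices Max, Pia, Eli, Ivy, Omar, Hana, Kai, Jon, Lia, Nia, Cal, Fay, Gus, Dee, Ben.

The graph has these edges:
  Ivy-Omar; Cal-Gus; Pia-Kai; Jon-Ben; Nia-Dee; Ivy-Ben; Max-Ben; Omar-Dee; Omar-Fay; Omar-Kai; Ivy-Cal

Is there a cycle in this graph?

No

DFS, tracking each vertex's parent; an edge to a visited non-parent vertex closes a cycle.
Start from Pia:
visit Pia (parent –)
  visit Kai (parent Pia)
    Kai–Pia: parent, skip
    visit Omar (parent Kai)
      visit Fay (parent Omar)
        Fay–Omar: parent, skip
      visit Dee (parent Omar)
        Dee–Omar: parent, skip
        visit Nia (parent Dee)
          Nia–Dee: parent, skip
      visit Ivy (parent Omar)
        visit Ben (parent Ivy)
          visit Jon (parent Ben)
            Jon–Ben: parent, skip
          Ben–Ivy: parent, skip
          visit Max (parent Ben)
            Max–Ben: parent, skip
        Ivy–Omar: parent, skip
        visit Cal (parent Ivy)
          Cal–Ivy: parent, skip
          visit Gus (parent Cal)
            Gus–Cal: parent, skip
      Omar–Kai: parent, skip
visit Eli (parent –)
visit Hana (parent –)
visit Lia (parent –)
No non-parent visited neighbor found — the graph is a forest.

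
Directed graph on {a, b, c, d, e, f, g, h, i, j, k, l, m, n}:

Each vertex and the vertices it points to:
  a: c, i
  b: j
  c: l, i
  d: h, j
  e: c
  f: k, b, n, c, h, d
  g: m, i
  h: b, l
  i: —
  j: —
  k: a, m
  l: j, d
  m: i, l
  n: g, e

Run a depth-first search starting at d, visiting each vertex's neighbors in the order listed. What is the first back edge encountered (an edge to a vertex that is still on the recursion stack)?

l→d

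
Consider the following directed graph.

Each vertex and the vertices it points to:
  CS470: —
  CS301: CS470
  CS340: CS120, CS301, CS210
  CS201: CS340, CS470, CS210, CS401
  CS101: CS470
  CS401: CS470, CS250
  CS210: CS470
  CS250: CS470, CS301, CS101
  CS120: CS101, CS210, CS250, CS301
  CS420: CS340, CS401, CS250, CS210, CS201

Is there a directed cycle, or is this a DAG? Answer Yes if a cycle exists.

No

DFS with white/gray/black marking, starting from CS201:
CS201 gray
  CS340 gray
    CS120 gray
      CS101 gray
        CS470 gray
        CS470 black
      CS101 black
      CS210 gray
        CS210→CS470: CS470 black — skip
      CS210 black
      CS250 gray
        CS250→CS470: CS470 black — skip
        CS301 gray
          CS301→CS470: CS470 black — skip
        CS301 black
        CS250→CS101: CS101 black — skip
      CS250 black
      CS120→CS301: CS301 black — skip
    CS120 black
    CS340→CS301: CS301 black — skip
    CS340→CS210: CS210 black — skip
  CS340 black
  CS201→CS470: CS470 black — skip
  CS201→CS210: CS210 black — skip
  CS401 gray
    CS401→CS470: CS470 black — skip
    CS401→CS250: CS250 black — skip
  CS401 black
CS201 black
CS420 gray
  CS420→CS340: CS340 black — skip
  CS420→CS401: CS401 black — skip
  CS420→CS250: CS250 black — skip
  CS420→CS210: CS210 black — skip
  CS420→CS201: CS201 black — skip
CS420 black
Every edge goes to a white or black vertex — no back edge, so the graph is acyclic.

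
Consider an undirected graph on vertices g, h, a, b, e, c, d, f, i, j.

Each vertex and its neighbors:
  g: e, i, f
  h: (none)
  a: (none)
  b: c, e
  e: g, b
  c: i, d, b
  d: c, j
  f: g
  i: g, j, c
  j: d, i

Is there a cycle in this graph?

DFS, tracking each vertex's parent; an edge to a visited non-parent vertex closes a cycle.
Start from a:
visit a (parent –)
visit g (parent –)
  visit e (parent g)
    e–g: parent, skip
    visit b (parent e)
      visit c (parent b)
        visit i (parent c)
          i–g: g visited and ≠ parent → cycle
Cycle: g – e – b – c – i – g.

Yes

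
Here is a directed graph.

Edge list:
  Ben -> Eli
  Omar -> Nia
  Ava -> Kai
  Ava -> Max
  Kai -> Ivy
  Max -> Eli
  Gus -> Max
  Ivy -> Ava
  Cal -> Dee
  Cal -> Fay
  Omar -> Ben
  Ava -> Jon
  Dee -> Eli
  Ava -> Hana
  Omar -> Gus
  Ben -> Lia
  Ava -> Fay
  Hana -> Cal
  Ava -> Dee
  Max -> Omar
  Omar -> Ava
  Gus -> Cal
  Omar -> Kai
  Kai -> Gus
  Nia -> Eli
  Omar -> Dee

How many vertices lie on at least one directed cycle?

A vertex is on a directed cycle iff it belongs to a strongly connected component of size ≥ 2 (or has a self-loop).
The vertices on cycles are {Ava, Gus, Ivy, Kai, Max, Omar} — 6 in total.

6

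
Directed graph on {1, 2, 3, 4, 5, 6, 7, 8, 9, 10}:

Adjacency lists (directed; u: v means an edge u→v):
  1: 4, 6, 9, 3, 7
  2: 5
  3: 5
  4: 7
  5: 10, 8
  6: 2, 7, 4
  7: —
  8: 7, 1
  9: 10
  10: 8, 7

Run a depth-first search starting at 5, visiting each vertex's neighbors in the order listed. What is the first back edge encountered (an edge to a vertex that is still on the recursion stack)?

2->5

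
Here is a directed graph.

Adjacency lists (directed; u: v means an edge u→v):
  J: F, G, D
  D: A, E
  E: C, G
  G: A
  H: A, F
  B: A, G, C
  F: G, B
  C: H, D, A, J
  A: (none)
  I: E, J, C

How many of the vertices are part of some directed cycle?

A vertex is on a directed cycle iff it belongs to a strongly connected component of size ≥ 2 (or has a self-loop).
The vertices on cycles are {B, C, D, E, F, H, J} — 7 in total.

7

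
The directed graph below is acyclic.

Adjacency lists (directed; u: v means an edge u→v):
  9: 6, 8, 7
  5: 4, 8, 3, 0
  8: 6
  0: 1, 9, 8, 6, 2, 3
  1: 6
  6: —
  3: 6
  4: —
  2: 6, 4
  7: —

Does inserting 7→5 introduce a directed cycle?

Yes

Adding 7→5 creates a cycle iff 5 can already reach 7.
Path from 5: 5 → 0 → 9 → 7.
So 5 → … → 7 → 5 is a cycle.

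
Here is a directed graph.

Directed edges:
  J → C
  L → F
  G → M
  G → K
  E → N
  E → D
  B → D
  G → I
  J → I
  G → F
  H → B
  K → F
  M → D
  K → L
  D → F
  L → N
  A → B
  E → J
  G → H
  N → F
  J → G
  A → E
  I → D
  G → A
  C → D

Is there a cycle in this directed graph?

DFS with white/gray/black marking, starting from M:
M gray
  D gray
    F gray
    F black
  D black
M black
A gray
  E gray
    E→D: D black — skip
    N gray
      N→F: F black — skip
    N black
    J gray
      C gray
        C→D: D black — skip
      C black
      I gray
        I→D: D black — skip
      I black
      G gray
        H gray
          B gray
            B→D: D black — skip
          B black
        H black
        G→F: F black — skip
        G→I: I black — skip
        G→M: M black — skip
        K gray
          L gray
            L→N: N black — skip
            L→F: F black — skip
          L black
          K→F: F black — skip
        K black
        G→A: A is gray → back edge
Back edge found, so a cycle exists: A → E → J → G → A.

Yes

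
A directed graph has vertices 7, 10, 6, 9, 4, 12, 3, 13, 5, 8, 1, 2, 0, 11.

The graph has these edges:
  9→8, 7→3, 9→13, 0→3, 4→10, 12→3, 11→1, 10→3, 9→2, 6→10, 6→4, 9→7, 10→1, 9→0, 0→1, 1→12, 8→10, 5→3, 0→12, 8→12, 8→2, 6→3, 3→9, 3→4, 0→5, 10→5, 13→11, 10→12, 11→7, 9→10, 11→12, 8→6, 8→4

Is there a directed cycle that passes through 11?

Yes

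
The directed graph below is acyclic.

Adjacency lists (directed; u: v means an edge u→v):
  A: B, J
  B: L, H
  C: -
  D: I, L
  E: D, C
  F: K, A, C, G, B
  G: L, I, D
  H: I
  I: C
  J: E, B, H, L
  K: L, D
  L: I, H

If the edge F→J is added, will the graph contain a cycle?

No

Adding F→J creates a cycle iff J can already reach F.
Explore from J: no path reaches F. The graph stays acyclic.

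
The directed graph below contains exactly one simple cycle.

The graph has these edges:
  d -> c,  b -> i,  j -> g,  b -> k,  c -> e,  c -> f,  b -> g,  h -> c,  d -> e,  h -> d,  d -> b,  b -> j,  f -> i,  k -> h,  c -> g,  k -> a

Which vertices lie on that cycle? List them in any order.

b, d, h, k

DFS with gray/black marking from k:
k gray
  h gray
    c gray
      e gray
      e black
      f gray
        i gray
        i black
      f black
      g gray
      g black
    c black
    d gray
      d→e: e black — skip
      b gray
        j gray
          j→g: g black — skip
        j black
        b→k: k is gray → back edge
Back edge closes the cycle k → h → d → b → k; its vertices are {b, d, h, k}.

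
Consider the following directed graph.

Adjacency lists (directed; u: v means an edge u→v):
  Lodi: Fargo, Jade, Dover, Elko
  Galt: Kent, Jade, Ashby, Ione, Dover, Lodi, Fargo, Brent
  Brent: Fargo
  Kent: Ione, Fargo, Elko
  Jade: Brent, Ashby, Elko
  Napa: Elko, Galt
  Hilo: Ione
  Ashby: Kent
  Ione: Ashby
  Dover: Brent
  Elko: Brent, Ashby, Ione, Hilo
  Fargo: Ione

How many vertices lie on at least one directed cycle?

A vertex is on a directed cycle iff it belongs to a strongly connected component of size ≥ 2 (or has a self-loop).
The vertices on cycles are {Elko, Hilo, Ione, Kent, Ashby, Brent, Fargo} — 7 in total.

7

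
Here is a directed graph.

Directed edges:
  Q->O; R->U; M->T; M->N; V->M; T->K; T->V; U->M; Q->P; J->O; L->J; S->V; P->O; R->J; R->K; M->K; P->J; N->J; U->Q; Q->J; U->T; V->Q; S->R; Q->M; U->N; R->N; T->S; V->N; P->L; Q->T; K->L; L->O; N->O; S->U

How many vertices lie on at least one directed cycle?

7

A vertex is on a directed cycle iff it belongs to a strongly connected component of size ≥ 2 (or has a self-loop).
The vertices on cycles are {M, Q, R, S, T, U, V} — 7 in total.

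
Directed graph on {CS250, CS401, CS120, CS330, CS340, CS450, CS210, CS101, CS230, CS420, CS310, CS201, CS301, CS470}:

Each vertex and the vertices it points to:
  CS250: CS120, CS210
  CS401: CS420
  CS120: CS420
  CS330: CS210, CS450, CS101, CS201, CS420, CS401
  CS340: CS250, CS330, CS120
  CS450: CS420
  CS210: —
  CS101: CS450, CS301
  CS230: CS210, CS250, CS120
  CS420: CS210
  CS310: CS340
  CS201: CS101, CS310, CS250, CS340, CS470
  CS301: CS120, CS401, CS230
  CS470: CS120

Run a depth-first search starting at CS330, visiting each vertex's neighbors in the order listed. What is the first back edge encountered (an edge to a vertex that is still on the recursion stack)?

CS340→CS330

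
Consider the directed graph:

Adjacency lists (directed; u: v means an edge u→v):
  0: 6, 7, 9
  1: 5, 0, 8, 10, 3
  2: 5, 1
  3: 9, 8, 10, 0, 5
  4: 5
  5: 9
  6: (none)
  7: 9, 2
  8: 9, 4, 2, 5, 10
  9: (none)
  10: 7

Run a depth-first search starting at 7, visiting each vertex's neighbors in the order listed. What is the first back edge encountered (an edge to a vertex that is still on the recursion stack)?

DFS from 7 (visiting each vertex's neighbors in the order listed); mark gray on enter, black on exit:
7 gray
  9 gray
  9 black
  2 gray
    5 gray
      5→9: 9 black — skip
    5 black
    1 gray
      1→5: 5 black — skip
      0 gray
        6 gray
        6 black
        0→7: 7 is gray → back edge
First back edge: 0 → 7.

0->7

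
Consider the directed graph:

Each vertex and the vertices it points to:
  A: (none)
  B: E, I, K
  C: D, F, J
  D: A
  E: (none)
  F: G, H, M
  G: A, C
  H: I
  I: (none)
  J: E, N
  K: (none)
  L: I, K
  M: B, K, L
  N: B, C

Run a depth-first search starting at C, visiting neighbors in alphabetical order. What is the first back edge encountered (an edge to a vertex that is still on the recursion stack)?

DFS from C (visiting neighbors in alphabetical order); mark gray on enter, black on exit:
C gray
  D gray
    A gray
    A black
  D black
  F gray
    G gray
      G→A: A black — skip
      G→C: C is gray → back edge
First back edge: G → C.

G→C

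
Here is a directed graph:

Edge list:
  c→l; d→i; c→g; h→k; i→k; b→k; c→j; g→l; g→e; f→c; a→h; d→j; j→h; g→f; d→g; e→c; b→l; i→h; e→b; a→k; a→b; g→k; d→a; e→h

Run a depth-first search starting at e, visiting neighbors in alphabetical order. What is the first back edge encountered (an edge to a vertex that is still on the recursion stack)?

DFS from e (visiting neighbors in alphabetical order); mark gray on enter, black on exit:
e gray
  b gray
    k gray
    k black
    l gray
    l black
  b black
  c gray
    g gray
      g→e: e is gray → back edge
First back edge: g → e.

g->e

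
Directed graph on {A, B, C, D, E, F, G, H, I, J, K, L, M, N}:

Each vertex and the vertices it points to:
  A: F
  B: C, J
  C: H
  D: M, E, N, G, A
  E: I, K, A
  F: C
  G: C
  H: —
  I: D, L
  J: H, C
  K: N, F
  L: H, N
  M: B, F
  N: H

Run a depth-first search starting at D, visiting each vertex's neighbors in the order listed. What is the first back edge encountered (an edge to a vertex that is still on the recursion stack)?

I→D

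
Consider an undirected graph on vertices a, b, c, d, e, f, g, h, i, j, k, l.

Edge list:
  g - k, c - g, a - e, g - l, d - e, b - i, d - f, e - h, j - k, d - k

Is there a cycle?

DFS, tracking each vertex's parent; an edge to a visited non-parent vertex closes a cycle.
Start from j:
visit j (parent –)
  visit k (parent j)
    visit g (parent k)
      visit l (parent g)
        l–g: parent, skip
      g–k: parent, skip
      visit c (parent g)
        c–g: parent, skip
    k–j: parent, skip
    visit d (parent k)
      visit f (parent d)
        f–d: parent, skip
      visit e (parent d)
        e–d: parent, skip
        visit h (parent e)
          h–e: parent, skip
        visit a (parent e)
          a–e: parent, skip
      d–k: parent, skip
visit b (parent –)
  visit i (parent b)
    i–b: parent, skip
No non-parent visited neighbor found — the graph is a forest.

No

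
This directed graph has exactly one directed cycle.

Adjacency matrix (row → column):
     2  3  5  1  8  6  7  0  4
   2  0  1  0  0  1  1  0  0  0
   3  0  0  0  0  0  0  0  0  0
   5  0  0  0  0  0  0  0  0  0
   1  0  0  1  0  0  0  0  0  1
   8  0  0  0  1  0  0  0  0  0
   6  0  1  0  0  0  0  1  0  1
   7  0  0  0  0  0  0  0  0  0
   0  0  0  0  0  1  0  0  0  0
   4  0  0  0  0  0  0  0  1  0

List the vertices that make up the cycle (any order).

DFS with gray/black marking from 4:
4 gray
  0 gray
    8 gray
      1 gray
        5 gray
        5 black
        1→4: 4 is gray → back edge
Back edge closes the cycle 4 → 0 → 8 → 1 → 4; its vertices are {0, 1, 4, 8}.

0, 1, 4, 8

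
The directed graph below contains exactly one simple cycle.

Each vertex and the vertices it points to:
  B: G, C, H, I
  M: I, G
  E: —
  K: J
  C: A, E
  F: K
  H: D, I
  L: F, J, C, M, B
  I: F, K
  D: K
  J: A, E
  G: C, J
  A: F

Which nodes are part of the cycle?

A, F, J, K

DFS with gray/black marking from J:
J gray
  A gray
    F gray
      K gray
        K→J: J is gray → back edge
Back edge closes the cycle J → A → F → K → J; its vertices are {A, F, J, K}.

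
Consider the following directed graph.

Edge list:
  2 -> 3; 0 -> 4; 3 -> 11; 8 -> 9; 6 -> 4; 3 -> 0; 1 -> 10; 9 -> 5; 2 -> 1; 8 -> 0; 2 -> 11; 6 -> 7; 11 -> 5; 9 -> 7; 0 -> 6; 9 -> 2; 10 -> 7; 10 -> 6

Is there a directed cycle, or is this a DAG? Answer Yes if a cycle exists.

No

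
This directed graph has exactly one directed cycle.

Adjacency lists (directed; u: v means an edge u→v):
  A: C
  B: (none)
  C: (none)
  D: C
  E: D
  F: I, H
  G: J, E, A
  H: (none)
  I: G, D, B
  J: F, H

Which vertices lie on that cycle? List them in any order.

DFS with gray/black marking from I:
I gray
  G gray
    J gray
      F gray
        F→I: I is gray → back edge
Back edge closes the cycle I → G → J → F → I; its vertices are {F, G, I, J}.

F, G, I, J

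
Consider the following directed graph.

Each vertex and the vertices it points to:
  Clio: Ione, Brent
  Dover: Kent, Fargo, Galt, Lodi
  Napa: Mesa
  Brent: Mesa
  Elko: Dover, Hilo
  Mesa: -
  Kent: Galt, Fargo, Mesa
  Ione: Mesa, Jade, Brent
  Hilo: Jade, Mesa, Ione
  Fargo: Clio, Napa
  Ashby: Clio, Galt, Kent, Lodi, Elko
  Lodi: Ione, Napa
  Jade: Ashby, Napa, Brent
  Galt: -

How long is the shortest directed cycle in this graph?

4

For each vertex v, BFS finds the shortest path from v back to v.
The shortest such closed walk is Ashby → Clio → Ione → Jade → Ashby, length 4.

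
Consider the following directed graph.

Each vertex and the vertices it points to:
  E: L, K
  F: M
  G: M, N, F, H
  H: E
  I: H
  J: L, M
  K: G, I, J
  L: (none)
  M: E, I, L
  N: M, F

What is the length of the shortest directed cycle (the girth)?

4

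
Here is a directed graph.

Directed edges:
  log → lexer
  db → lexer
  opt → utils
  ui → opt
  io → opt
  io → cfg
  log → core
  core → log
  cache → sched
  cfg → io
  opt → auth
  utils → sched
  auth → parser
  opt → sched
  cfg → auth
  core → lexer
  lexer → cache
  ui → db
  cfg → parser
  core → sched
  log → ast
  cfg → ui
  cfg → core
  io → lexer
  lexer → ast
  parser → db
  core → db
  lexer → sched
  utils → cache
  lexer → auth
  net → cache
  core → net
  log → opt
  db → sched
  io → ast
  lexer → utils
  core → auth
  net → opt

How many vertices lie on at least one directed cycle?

8

A vertex is on a directed cycle iff it belongs to a strongly connected component of size ≥ 2 (or has a self-loop).
The vertices on cycles are {db, io, cfg, log, auth, core, lexer, parser} — 8 in total.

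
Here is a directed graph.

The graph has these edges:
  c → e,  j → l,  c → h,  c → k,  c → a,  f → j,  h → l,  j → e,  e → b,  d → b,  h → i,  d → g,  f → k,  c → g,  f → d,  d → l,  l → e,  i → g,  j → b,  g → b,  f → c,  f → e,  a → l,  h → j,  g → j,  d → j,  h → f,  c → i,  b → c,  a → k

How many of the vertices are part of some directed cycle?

11

A vertex is on a directed cycle iff it belongs to a strongly connected component of size ≥ 2 (or has a self-loop).
The vertices on cycles are {a, b, c, d, e, f, g, h, i, j, l} — 11 in total.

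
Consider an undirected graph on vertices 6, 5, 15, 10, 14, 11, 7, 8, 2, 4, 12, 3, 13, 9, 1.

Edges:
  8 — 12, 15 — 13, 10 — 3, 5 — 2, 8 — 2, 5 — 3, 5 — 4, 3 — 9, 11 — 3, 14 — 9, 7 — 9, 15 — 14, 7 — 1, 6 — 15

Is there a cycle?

DFS, tracking each vertex's parent; an edge to a visited non-parent vertex closes a cycle.
Start from 4:
visit 4 (parent –)
  visit 5 (parent 4)
    visit 2 (parent 5)
      2–5: parent, skip
      visit 8 (parent 2)
        8–2: parent, skip
        visit 12 (parent 8)
          12–8: parent, skip
    5–4: parent, skip
    visit 3 (parent 5)
      3–5: parent, skip
      visit 9 (parent 3)
        9–3: parent, skip
        visit 7 (parent 9)
          7–9: parent, skip
          visit 1 (parent 7)
            1–7: parent, skip
        visit 14 (parent 9)
          14–9: parent, skip
          visit 15 (parent 14)
            visit 13 (parent 15)
              13–15: parent, skip
            15–14: parent, skip
            visit 6 (parent 15)
              6–15: parent, skip
      visit 10 (parent 3)
        10–3: parent, skip
      visit 11 (parent 3)
        11–3: parent, skip
No non-parent visited neighbor found — the graph is a forest.

No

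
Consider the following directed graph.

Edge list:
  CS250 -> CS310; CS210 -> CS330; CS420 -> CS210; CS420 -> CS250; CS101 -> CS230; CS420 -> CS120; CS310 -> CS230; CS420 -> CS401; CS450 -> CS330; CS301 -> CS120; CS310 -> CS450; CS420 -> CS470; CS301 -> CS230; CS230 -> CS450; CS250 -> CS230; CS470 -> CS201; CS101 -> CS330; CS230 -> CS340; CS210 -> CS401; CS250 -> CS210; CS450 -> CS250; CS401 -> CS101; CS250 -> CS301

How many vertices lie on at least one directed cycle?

8

A vertex is on a directed cycle iff it belongs to a strongly connected component of size ≥ 2 (or has a self-loop).
The vertices on cycles are {CS101, CS210, CS230, CS250, CS301, CS310, CS401, CS450} — 8 in total.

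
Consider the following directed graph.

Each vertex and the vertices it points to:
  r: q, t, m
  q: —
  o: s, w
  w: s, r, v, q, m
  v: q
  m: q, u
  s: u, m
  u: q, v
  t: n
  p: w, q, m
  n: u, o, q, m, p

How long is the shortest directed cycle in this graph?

5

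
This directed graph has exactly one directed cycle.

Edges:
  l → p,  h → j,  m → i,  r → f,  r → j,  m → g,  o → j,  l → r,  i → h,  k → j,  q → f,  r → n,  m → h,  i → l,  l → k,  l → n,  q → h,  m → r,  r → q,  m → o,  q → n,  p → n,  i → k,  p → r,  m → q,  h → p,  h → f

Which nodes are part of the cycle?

h, p, q, r

DFS with gray/black marking from q:
q gray
  n gray
  n black
  h gray
    j gray
    j black
    p gray
      r gray
        r→q: q is gray → back edge
Back edge closes the cycle q → h → p → r → q; its vertices are {h, p, q, r}.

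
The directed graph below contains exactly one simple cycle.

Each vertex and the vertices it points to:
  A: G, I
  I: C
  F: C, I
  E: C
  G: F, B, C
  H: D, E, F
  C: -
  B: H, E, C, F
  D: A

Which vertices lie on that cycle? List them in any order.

DFS with gray/black marking from H:
H gray
  D gray
    A gray
      G gray
        F gray
          C gray
          C black
          I gray
            I→C: C black — skip
          I black
        F black
        B gray
          B→H: H is gray → back edge
Back edge closes the cycle H → D → A → G → B → H; its vertices are {A, B, D, G, H}.

A, B, D, G, H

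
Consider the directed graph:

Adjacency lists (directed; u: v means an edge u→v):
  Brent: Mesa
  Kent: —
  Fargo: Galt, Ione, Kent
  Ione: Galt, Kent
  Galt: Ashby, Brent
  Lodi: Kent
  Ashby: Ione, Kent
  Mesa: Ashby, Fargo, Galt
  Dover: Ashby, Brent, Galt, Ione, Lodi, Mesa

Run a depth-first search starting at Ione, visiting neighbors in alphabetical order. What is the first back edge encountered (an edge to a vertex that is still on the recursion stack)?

Ashby->Ione

DFS from Ione (visiting neighbors in alphabetical order); mark gray on enter, black on exit:
Ione gray
  Galt gray
    Ashby gray
      Ashby→Ione: Ione is gray → back edge
First back edge: Ashby → Ione.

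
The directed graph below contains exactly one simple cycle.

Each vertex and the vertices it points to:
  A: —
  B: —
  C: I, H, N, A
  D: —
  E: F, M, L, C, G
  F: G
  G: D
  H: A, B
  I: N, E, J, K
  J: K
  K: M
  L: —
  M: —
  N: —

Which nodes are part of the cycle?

C, E, I

DFS with gray/black marking from I:
I gray
  N gray
  N black
  E gray
    F gray
      G gray
        D gray
        D black
      G black
    F black
    M gray
    M black
    L gray
    L black
    C gray
      C→I: I is gray → back edge
Back edge closes the cycle I → E → C → I; its vertices are {C, E, I}.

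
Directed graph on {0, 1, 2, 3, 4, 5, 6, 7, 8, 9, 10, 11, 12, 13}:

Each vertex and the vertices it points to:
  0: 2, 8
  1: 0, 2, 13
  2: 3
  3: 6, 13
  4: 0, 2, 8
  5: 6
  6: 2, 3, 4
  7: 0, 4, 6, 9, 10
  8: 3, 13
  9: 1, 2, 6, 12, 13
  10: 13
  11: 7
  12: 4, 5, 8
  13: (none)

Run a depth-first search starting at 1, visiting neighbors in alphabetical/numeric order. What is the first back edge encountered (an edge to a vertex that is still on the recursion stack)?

DFS from 1 (visiting neighbors in alphabetical/numeric order); mark gray on enter, black on exit:
1 gray
  0 gray
    2 gray
      3 gray
        6 gray
          6→2: 2 is gray → back edge
First back edge: 6 → 2.

6->2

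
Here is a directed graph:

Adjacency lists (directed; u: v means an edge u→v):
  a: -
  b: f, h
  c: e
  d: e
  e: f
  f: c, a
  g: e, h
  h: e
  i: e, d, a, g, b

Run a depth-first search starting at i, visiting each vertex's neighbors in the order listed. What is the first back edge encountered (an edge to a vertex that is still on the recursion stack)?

DFS from i (visiting each vertex's neighbors in the order listed); mark gray on enter, black on exit:
i gray
  e gray
    f gray
      c gray
        c→e: e is gray → back edge
First back edge: c → e.

c->e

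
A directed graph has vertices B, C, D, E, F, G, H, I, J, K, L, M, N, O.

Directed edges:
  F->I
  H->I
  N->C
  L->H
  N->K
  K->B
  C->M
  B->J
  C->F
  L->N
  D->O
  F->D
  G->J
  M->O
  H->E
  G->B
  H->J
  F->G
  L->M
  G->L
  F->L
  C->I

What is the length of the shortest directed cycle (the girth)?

For each vertex v, BFS finds the shortest path from v back to v.
The shortest such closed walk is L → N → C → F → L, length 4.

4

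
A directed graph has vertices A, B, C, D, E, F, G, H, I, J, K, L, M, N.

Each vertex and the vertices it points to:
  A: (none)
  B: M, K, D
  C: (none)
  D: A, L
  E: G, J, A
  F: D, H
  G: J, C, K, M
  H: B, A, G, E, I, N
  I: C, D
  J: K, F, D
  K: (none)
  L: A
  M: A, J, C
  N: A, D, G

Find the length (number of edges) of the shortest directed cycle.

For each vertex v, BFS finds the shortest path from v back to v.
The shortest such closed walk is H → G → J → F → H, length 4.

4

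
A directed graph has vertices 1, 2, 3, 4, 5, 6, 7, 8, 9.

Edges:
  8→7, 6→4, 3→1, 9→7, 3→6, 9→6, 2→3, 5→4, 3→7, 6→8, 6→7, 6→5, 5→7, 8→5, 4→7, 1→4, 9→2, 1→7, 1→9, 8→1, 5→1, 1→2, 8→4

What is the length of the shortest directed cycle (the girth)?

For each vertex v, BFS finds the shortest path from v back to v.
The shortest such closed walk is 1 → 2 → 3 → 1, length 3.

3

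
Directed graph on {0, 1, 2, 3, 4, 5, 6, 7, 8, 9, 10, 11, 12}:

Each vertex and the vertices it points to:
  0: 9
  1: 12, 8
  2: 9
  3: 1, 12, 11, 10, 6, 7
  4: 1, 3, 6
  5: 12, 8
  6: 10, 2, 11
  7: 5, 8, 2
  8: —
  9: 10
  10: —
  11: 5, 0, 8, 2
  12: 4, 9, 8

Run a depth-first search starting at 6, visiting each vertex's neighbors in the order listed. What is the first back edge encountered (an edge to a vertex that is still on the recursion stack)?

1->12

DFS from 6 (visiting each vertex's neighbors in the order listed); mark gray on enter, black on exit:
6 gray
  10 gray
  10 black
  2 gray
    9 gray
      9→10: 10 black — skip
    9 black
  2 black
  11 gray
    5 gray
      12 gray
        4 gray
          1 gray
            1→12: 12 is gray → back edge
First back edge: 1 → 12.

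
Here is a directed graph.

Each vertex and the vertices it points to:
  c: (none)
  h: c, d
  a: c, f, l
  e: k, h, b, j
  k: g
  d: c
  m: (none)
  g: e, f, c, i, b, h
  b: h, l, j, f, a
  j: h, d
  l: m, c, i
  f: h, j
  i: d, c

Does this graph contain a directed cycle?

Yes

DFS with white/gray/black marking, starting from a:
a gray
  c gray
  c black
  f gray
    h gray
      h→c: c black — skip
      d gray
        d→c: c black — skip
      d black
    h black
    j gray
      j→h: h black — skip
      j→d: d black — skip
    j black
  f black
  l gray
    m gray
    m black
    l→c: c black — skip
    i gray
      i→d: d black — skip
      i→c: c black — skip
    i black
  l black
a black
e gray
  k gray
    g gray
      g→e: e is gray → back edge
Back edge found, so a cycle exists: e → k → g → e.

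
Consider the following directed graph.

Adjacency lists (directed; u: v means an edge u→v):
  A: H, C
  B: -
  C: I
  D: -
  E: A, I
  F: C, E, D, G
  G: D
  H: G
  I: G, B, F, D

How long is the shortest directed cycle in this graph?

3

For each vertex v, BFS finds the shortest path from v back to v.
The shortest such closed walk is E → I → F → E, length 3.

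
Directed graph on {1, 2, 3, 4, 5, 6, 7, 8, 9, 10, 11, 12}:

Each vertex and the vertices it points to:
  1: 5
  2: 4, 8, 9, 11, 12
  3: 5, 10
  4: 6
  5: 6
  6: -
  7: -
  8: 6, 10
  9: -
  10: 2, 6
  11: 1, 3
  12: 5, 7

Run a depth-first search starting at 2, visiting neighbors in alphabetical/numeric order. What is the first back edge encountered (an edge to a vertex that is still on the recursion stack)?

10->2

DFS from 2 (visiting neighbors in alphabetical/numeric order); mark gray on enter, black on exit:
2 gray
  4 gray
    6 gray
    6 black
  4 black
  8 gray
    8→6: 6 black — skip
    10 gray
      10→2: 2 is gray → back edge
First back edge: 10 → 2.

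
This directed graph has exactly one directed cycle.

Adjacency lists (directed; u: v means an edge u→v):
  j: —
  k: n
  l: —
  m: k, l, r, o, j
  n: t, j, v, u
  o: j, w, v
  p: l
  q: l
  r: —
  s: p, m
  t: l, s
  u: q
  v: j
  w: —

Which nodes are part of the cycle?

k, m, n, s, t

DFS with gray/black marking from m:
m gray
  k gray
    n gray
      t gray
        l gray
        l black
        s gray
          p gray
            p→l: l black — skip
          p black
          s→m: m is gray → back edge
Back edge closes the cycle m → k → n → t → s → m; its vertices are {k, m, n, s, t}.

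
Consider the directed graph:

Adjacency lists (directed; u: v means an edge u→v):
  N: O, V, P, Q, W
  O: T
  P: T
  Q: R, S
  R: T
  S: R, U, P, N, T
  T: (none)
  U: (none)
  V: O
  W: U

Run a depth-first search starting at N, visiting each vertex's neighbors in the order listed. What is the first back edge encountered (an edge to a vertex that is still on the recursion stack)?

DFS from N (visiting each vertex's neighbors in the order listed); mark gray on enter, black on exit:
N gray
  O gray
    T gray
    T black
  O black
  V gray
    V→O: O black — skip
  V black
  P gray
    P→T: T black — skip
  P black
  Q gray
    R gray
      R→T: T black — skip
    R black
    S gray
      S→R: R black — skip
      U gray
      U black
      S→P: P black — skip
      S→N: N is gray → back edge
First back edge: S → N.

S->N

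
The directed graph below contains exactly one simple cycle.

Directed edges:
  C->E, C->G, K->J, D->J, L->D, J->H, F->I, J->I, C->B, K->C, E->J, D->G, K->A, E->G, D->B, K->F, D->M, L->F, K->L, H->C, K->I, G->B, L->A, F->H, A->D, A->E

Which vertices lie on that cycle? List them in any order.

DFS with gray/black marking from C:
C gray
  B gray
  B black
  G gray
    G→B: B black — skip
  G black
  E gray
    J gray
      I gray
      I black
      H gray
        H→C: C is gray → back edge
Back edge closes the cycle C → E → J → H → C; its vertices are {C, E, H, J}.

C, E, H, J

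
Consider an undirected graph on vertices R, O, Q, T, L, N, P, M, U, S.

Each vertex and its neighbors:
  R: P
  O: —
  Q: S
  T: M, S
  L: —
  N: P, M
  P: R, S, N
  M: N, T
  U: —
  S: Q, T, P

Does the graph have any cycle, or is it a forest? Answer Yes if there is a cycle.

Yes

DFS, tracking each vertex's parent; an edge to a visited non-parent vertex closes a cycle.
Start from N:
visit N (parent –)
  visit P (parent N)
    visit R (parent P)
      R–P: parent, skip
    visit S (parent P)
      visit Q (parent S)
        Q–S: parent, skip
      visit T (parent S)
        visit M (parent T)
          M–N: N visited and ≠ parent → cycle
Cycle: N – P – S – T – M – N.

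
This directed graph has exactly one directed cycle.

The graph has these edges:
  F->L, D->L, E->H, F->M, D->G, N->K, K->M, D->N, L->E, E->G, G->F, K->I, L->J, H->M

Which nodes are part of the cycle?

E, F, G, L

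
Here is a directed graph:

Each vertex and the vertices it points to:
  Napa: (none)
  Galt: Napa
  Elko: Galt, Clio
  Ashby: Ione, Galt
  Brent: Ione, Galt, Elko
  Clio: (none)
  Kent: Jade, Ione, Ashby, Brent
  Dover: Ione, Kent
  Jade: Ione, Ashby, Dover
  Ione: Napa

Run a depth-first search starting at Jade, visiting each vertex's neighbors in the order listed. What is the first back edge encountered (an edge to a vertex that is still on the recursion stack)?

DFS from Jade (visiting each vertex's neighbors in the order listed); mark gray on enter, black on exit:
Jade gray
  Ione gray
    Napa gray
    Napa black
  Ione black
  Ashby gray
    Ashby→Ione: Ione black — skip
    Galt gray
      Galt→Napa: Napa black — skip
    Galt black
  Ashby black
  Dover gray
    Dover→Ione: Ione black — skip
    Kent gray
      Kent→Jade: Jade is gray → back edge
First back edge: Kent → Jade.

Kent→Jade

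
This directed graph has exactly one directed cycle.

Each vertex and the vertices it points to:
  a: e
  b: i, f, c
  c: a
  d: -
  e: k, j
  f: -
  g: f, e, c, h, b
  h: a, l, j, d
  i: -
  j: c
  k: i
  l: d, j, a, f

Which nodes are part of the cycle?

a, c, e, j

DFS with gray/black marking from e:
e gray
  k gray
    i gray
    i black
  k black
  j gray
    c gray
      a gray
        a→e: e is gray → back edge
Back edge closes the cycle e → j → c → a → e; its vertices are {a, c, e, j}.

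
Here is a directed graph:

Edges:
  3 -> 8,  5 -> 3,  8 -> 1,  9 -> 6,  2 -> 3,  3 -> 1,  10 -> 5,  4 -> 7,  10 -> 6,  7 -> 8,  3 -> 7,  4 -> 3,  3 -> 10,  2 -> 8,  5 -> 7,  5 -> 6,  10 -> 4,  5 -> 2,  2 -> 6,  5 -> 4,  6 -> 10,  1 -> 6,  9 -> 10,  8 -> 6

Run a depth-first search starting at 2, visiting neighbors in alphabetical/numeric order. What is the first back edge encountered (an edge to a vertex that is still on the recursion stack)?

4->3

DFS from 2 (visiting neighbors in alphabetical/numeric order); mark gray on enter, black on exit:
2 gray
  3 gray
    1 gray
      6 gray
        10 gray
          4 gray
            4→3: 3 is gray → back edge
First back edge: 4 → 3.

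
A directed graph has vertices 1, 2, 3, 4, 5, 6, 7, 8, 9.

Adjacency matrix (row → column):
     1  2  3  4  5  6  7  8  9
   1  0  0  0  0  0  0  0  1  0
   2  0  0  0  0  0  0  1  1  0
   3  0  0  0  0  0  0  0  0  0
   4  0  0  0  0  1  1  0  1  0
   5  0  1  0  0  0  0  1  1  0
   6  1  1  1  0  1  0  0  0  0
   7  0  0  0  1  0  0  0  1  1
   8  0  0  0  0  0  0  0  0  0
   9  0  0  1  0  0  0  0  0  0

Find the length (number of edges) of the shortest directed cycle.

For each vertex v, BFS finds the shortest path from v back to v.
The shortest such closed walk is 5 → 7 → 4 → 5, length 3.

3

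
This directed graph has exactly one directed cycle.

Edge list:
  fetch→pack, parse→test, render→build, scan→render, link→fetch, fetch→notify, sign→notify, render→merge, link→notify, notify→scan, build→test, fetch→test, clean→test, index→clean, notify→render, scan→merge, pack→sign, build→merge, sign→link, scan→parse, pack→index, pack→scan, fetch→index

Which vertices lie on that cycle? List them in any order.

DFS with gray/black marking from link:
link gray
  notify gray
    render gray
      build gray
        test gray
        test black
        merge gray
        merge black
      build black
      render→merge: merge black — skip
    render black
    scan gray
      scan→render: render black — skip
      parse gray
        parse→test: test black — skip
      parse black
      scan→merge: merge black — skip
    scan black
  notify black
  fetch gray
    fetch→notify: notify black — skip
    fetch→test: test black — skip
    index gray
      clean gray
        clean→test: test black — skip
      clean black
    index black
    pack gray
      sign gray
        sign→link: link is gray → back edge
Back edge closes the cycle link → fetch → pack → sign → link; its vertices are {link, pack, sign, fetch}.

link, pack, sign, fetch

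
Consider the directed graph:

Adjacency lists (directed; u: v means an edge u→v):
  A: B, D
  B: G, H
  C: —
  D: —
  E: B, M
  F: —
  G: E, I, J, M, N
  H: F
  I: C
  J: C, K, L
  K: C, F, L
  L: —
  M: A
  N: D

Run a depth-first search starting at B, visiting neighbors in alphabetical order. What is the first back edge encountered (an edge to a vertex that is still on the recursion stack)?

DFS from B (visiting neighbors in alphabetical order); mark gray on enter, black on exit:
B gray
  G gray
    E gray
      E→B: B is gray → back edge
First back edge: E → B.

E->B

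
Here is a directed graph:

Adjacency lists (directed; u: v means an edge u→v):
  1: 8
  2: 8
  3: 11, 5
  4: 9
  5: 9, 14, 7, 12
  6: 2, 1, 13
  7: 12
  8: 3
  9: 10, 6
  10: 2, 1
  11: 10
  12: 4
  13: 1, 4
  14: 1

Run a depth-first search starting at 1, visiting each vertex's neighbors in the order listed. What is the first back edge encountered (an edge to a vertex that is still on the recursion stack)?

2->8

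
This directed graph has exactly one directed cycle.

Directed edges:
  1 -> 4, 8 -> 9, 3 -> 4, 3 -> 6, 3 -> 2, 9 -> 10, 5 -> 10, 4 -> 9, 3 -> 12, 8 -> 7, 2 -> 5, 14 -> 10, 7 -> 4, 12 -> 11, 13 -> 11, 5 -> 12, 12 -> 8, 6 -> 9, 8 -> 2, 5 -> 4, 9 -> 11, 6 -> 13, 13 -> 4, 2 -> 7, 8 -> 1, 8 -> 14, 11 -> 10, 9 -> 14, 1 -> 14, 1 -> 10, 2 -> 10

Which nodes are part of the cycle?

DFS with gray/black marking from 12:
12 gray
  8 gray
    9 gray
      14 gray
        10 gray
        10 black
      14 black
      11 gray
        11→10: 10 black — skip
      11 black
      9→10: 10 black — skip
    9 black
    2 gray
      5 gray
        5→10: 10 black — skip
        5→12: 12 is gray → back edge
Back edge closes the cycle 12 → 8 → 2 → 5 → 12; its vertices are {2, 5, 8, 12}.

2, 5, 8, 12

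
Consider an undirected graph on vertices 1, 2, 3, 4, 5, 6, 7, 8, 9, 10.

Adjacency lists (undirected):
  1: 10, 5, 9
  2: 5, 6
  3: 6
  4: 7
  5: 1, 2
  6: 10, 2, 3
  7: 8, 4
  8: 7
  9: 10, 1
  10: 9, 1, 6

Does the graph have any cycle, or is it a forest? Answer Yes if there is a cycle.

DFS, tracking each vertex's parent; an edge to a visited non-parent vertex closes a cycle.
Start from 10:
visit 10 (parent –)
  visit 9 (parent 10)
    9–10: parent, skip
    visit 1 (parent 9)
      1–10: 10 visited and ≠ parent → cycle
Cycle: 10 – 9 – 1 – 10.

Yes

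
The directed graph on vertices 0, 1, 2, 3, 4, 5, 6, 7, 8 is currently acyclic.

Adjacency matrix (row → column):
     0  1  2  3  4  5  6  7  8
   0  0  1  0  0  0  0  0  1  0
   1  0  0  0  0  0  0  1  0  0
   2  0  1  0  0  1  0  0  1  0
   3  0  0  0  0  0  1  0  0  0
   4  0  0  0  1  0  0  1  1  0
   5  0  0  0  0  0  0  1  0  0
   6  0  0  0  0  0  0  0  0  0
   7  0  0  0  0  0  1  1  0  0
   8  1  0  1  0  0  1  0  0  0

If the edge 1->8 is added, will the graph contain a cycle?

Adding 1→8 creates a cycle iff 8 can already reach 1.
Path from 8: 8 → 2 → 1.
So 8 → … → 1 → 8 is a cycle.

Yes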